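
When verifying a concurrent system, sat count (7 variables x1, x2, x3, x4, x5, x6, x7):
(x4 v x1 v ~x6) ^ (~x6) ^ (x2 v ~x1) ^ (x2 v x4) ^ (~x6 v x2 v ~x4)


CNF with 5 clauses over 7 vars (128 assignments).
An assignment satisfies CNF iff every clause has >=1 true literal.
Check each row (bits = x1,x2,x3,x4,x5,x6,x7; clause T/F shown):
  row 0 [0000000]: clauses=TTTFT -> 0
  row 1 [0000001]: clauses=TTTFT -> 0
  row 2 [0000010]: clauses=FFTFT -> 0
  row 3 [0000011]: clauses=FFTFT -> 0
  row 4 [0000100]: clauses=TTTFT -> 0
  (every remaining row is evaluated the same way; all 128 results are listed next)
Full result column, 8 rows per line (x1,x2,x3,x4 fixed per line; x5,x6,x7 runs 000..111 left to right):
  rows 0-7 [x1,x2,x3,x4=0000]: 00000000  (ones: 0)
  rows 8-15 [x1,x2,x3,x4=0001]: 11001100  (ones: 4)
  rows 16-23 [x1,x2,x3,x4=0010]: 00000000  (ones: 0)
  rows 24-31 [x1,x2,x3,x4=0011]: 11001100  (ones: 4)
  rows 32-39 [x1,x2,x3,x4=0100]: 11001100  (ones: 4)
  rows 40-47 [x1,x2,x3,x4=0101]: 11001100  (ones: 4)
  rows 48-55 [x1,x2,x3,x4=0110]: 11001100  (ones: 4)
  rows 56-63 [x1,x2,x3,x4=0111]: 11001100  (ones: 4)
  rows 64-71 [x1,x2,x3,x4=1000]: 00000000  (ones: 0)
  rows 72-79 [x1,x2,x3,x4=1001]: 00000000  (ones: 0)
  rows 80-87 [x1,x2,x3,x4=1010]: 00000000  (ones: 0)
  rows 88-95 [x1,x2,x3,x4=1011]: 00000000  (ones: 0)
  rows 96-103 [x1,x2,x3,x4=1100]: 11001100  (ones: 4)
  rows 104-111 [x1,x2,x3,x4=1101]: 11001100  (ones: 4)
  rows 112-119 [x1,x2,x3,x4=1110]: 11001100  (ones: 4)
  rows 120-127 [x1,x2,x3,x4=1111]: 11001100  (ones: 4)
Satisfying assignments = 0+4+0+4+4+4+4+4+0+0+0+0+4+4+4+4 = 40

40


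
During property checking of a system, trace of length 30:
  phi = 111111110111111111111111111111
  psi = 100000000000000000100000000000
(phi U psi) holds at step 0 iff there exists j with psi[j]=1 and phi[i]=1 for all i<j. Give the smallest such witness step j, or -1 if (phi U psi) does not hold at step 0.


(phi U psi) at 0: need smallest j with psi[j]=1 and phi[i]=1 for all i in [0,j).
Scan from step 0:
  step 0: psi=1 and phi held for [0,0) -> witness found
Witness step = 0

0


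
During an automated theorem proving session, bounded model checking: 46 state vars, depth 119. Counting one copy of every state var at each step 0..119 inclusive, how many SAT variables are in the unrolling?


BMC unrolls to depth k, creating one copy of each state var for steps 0..k.
Step count = 119 + 1 = 120 (steps 0 through 119)
Vars per step = 46
Total = 46 * 120 = 5520

5520


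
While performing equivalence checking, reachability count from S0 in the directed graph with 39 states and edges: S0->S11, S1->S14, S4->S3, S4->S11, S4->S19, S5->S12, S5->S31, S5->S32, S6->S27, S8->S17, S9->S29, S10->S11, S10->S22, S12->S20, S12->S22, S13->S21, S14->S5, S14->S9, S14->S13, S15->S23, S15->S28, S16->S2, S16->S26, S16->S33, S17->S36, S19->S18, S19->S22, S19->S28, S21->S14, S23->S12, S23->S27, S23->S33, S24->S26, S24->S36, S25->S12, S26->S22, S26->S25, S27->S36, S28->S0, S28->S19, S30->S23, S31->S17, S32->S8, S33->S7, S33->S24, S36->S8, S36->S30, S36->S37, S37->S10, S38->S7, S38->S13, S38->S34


BFS from S0:
  layer 0: {S0}
  layer 1: {S11}
Reachable set: {S0, S11}
Count = 2

2


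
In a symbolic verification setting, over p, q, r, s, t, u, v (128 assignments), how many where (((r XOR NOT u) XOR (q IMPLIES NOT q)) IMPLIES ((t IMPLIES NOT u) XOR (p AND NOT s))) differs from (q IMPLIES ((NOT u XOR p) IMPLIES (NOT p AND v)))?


F1 = (((r XOR NOT u) XOR (q IMPLIES NOT q)) IMPLIES ((t IMPLIES NOT u) XOR (p AND NOT s)))
F2 = (q IMPLIES ((NOT u XOR p) IMPLIES (NOT p AND v)))
Evaluate both on each of 128 rows (bits = p,q,r,s,t,u,v):
  row 0 [0000000]: F1=1 F2=1 -> 0
  row 1 [0000001]: F1=1 F2=1 -> 0
  row 2 [0000010]: F1=1 F2=1 -> 0
  row 3 [0000011]: F1=1 F2=1 -> 0
  row 4 [0000100]: F1=1 F2=1 -> 0
  (every remaining row is evaluated the same way; all 128 results are listed next)
Full result column, 8 rows per line (p,q,r,s fixed per line; t,u,v runs 000..111 left to right):
  rows 0-7 [p,q,r,s=0000]: 00000011  (ones: 2)
  rows 8-15 [p,q,r,s=0001]: 00000011  (ones: 2)
  rows 16-23 [p,q,r,s=0010]: 00000000  (ones: 0)
  rows 24-31 [p,q,r,s=0011]: 00000000  (ones: 0)
  rows 32-39 [p,q,r,s=0100]: 10001000  (ones: 2)
  rows 40-47 [p,q,r,s=0101]: 10001000  (ones: 2)
  rows 48-55 [p,q,r,s=0110]: 10001011  (ones: 4)
  rows 56-63 [p,q,r,s=0111]: 10001011  (ones: 4)
  rows 64-71 [p,q,r,s=1000]: 00110000  (ones: 2)
  rows 72-79 [p,q,r,s=1001]: 00000011  (ones: 2)
  rows 80-87 [p,q,r,s=1010]: 11001100  (ones: 4)
  rows 88-95 [p,q,r,s=1011]: 00000000  (ones: 0)
  rows 96-103 [p,q,r,s=1100]: 11111111  (ones: 8)
  rows 104-111 [p,q,r,s=1101]: 00110011  (ones: 4)
  rows 112-119 [p,q,r,s=1110]: 00000011  (ones: 2)
  rows 120-127 [p,q,r,s=1111]: 00110000  (ones: 2)
Disagreements = 2+2+0+0+2+2+4+4+2+2+4+0+8+4+2+2 = 40

40


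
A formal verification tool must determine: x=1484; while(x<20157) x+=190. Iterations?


Step 1: x goes from 1484 toward 20157 by 190; the body runs while x<20157, so iterations = ceil((bound-start)/step)
Step 2: Distance=18673
Step 3: ceil(18673/190)=99

99


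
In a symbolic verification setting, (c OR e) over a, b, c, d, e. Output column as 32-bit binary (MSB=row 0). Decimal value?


Formula: (c OR e) over a, b, c, d, e (32 rows)
Evaluate each row (bits = a,b,c,d,e, MSB first):
  row 0 [00000]: (0 OR 0) -> 0
  row 1 [00001]: (0 OR 1) -> 1
  row 2 [00010]: (0 OR 0) -> 0
  row 3 [00011]: (0 OR 1) -> 1
  row 4 [00100]: (1 OR 0) -> 1
  row 5 [00101]: (1 OR 1) -> 1
  row 6 [00110]: (1 OR 0) -> 1
  row 7 [00111]: (1 OR 1) -> 1
  row 8 [01000]: (0 OR 0) -> 0
  row 9 [01001]: (0 OR 1) -> 1
  row 10 [01010]: (0 OR 0) -> 0
  row 11 [01011]: (0 OR 1) -> 1
  row 12 [01100]: (1 OR 0) -> 1
  row 13 [01101]: (1 OR 1) -> 1
  row 14 [01110]: (1 OR 0) -> 1
  row 15 [01111]: (1 OR 1) -> 1
  row 16 [10000]: (0 OR 0) -> 0
  row 17 [10001]: (0 OR 1) -> 1
  row 18 [10010]: (0 OR 0) -> 0
  row 19 [10011]: (0 OR 1) -> 1
  row 20 [10100]: (1 OR 0) -> 1
  row 21 [10101]: (1 OR 1) -> 1
  row 22 [10110]: (1 OR 0) -> 1
  row 23 [10111]: (1 OR 1) -> 1
  row 24 [11000]: (0 OR 0) -> 0
  row 25 [11001]: (0 OR 1) -> 1
  row 26 [11010]: (0 OR 0) -> 0
  row 27 [11011]: (0 OR 1) -> 1
  row 28 [11100]: (1 OR 0) -> 1
  row 29 [11101]: (1 OR 1) -> 1
  row 30 [11110]: (1 OR 0) -> 1
  row 31 [11111]: (1 OR 1) -> 1
Full result column, 4 rows per line (a,b,c fixed per line; d,e runs 00..11 left to right):
  rows 0-3 [a,b,c=000]: 0101  = hex 5
  rows 4-7 [a,b,c=001]: 1111  = hex F
  rows 8-11 [a,b,c=010]: 0101  = hex 5
  rows 12-15 [a,b,c=011]: 1111  = hex F
  rows 16-19 [a,b,c=100]: 0101  = hex 5
  rows 20-23 [a,b,c=101]: 1111  = hex F
  rows 24-27 [a,b,c=110]: 0101  = hex 5
  rows 28-31 [a,b,c=111]: 1111  = hex F
Output column (row 0 .. row 31) = 01011111010111110101111101011111
Output column grouped in 4s = 0101 1111 0101 1111 0101 1111 0101 1111 = 0x5F5F5F5F
Convert to decimal digit by digit (value = value*16 + digit):
  5 -> 5
  5*16 + 15 (F) = 95
  95*16 + 5 = 1525
  1525*16 + 15 (F) = 24415
  24415*16 + 5 = 390645
  390645*16 + 15 (F) = 6250335
  6250335*16 + 5 = 100005365
  100005365*16 + 15 (F) = 1600085855
Decimal = 1600085855

1600085855


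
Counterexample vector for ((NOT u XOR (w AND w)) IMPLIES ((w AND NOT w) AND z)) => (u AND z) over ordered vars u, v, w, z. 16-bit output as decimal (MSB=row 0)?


F1 = ((NOT u XOR (w AND w)) IMPLIES ((w AND NOT w) AND z))
F2 = (u AND z)
Counterexample to F1=>F2 is where F1=1 and F2=0.
Evaluate each row (bits = u,v,w,z, MSB first):
  row 0 [0000]: F1=0 F2=0 -> F1&~F2 -> 0
  row 1 [0001]: F1=0 F2=0 -> F1&~F2 -> 0
  row 2 [0010]: F1=1 F2=0 -> F1&~F2 -> 1
  row 3 [0011]: F1=1 F2=0 -> F1&~F2 -> 1
  row 4 [0100]: F1=0 F2=0 -> F1&~F2 -> 0
  row 5 [0101]: F1=0 F2=0 -> F1&~F2 -> 0
  row 6 [0110]: F1=1 F2=0 -> F1&~F2 -> 1
  row 7 [0111]: F1=1 F2=0 -> F1&~F2 -> 1
  row 8 [1000]: F1=1 F2=0 -> F1&~F2 -> 1
  row 9 [1001]: F1=1 F2=1 -> F1&~F2 -> 0
  row 10 [1010]: F1=0 F2=0 -> F1&~F2 -> 0
  row 11 [1011]: F1=0 F2=1 -> F1&~F2 -> 0
  row 12 [1100]: F1=1 F2=0 -> F1&~F2 -> 1
  row 13 [1101]: F1=1 F2=1 -> F1&~F2 -> 0
  row 14 [1110]: F1=0 F2=0 -> F1&~F2 -> 0
  row 15 [1111]: F1=0 F2=1 -> F1&~F2 -> 0
Full result column, 4 rows per line (u,v fixed per line; w,z runs 00..11 left to right):
  rows 0-3 [u,v=00]: 0011  = hex 3
  rows 4-7 [u,v=01]: 0011  = hex 3
  rows 8-11 [u,v=10]: 1000  = hex 8
  rows 12-15 [u,v=11]: 1000  = hex 8
Counterexample vector (row 0 .. row 15) = 0011001110001000
Output column grouped in 4s = 0011 0011 1000 1000 = 0x3388
Convert to decimal digit by digit (value = value*16 + digit):
  3 -> 3
  3*16 + 3 = 51
  51*16 + 8 = 824
  824*16 + 8 = 13192
Decimal = 13192

13192


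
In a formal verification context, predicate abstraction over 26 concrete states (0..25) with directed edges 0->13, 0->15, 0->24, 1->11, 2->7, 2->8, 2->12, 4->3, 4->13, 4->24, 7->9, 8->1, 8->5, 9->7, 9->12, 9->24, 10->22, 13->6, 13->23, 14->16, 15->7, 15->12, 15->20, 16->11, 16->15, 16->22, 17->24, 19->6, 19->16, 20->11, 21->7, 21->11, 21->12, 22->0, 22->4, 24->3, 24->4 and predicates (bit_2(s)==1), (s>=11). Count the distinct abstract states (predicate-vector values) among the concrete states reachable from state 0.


BFS from 0:
Concrete reachable: {0, 3, 4, 6, 7, 9, 11, 12, 13, 15, 20, 23, 24}
Abstract via predicates (bit_2(s)==1), (s>=11):
  (0,0) <- {0, 3, 9}
  (0,1) <- {11, 24}
  (1,0) <- {4, 6, 7}
  (1,1) <- {12, 13, 15, 20, 23}
Distinct abstract states = 4

4


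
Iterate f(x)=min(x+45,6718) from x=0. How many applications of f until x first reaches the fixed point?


Step 1: x=0, cap=6718, increment=45
Step 2: x grows by 45 each step until capped at 6718; fixed point is x=6718
Step 3: iterations = ceil(6718/45) = 150

150


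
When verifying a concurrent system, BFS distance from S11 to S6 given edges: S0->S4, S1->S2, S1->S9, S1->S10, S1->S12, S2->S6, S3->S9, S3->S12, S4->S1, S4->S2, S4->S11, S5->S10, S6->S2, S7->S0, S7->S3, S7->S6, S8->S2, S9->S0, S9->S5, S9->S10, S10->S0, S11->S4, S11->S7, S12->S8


BFS layer-by-layer from S11:
  dist 0: {S11}
  dist 1: {S4, S7}
  dist 2: {S0, S1, S2, S3, S6}
  -> S6 reached at distance 2
Shortest path length = 2

2


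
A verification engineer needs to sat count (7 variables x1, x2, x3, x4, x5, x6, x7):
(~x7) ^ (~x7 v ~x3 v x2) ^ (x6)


CNF with 3 clauses over 7 vars (128 assignments).
An assignment satisfies CNF iff every clause has >=1 true literal.
Check each row (bits = x1,x2,x3,x4,x5,x6,x7; clause T/F shown):
  row 0 [0000000]: clauses=TTF -> 0
  row 1 [0000001]: clauses=FTF -> 0
  row 2 [0000010]: clauses=TTT -> 1
  row 3 [0000011]: clauses=FTT -> 0
  row 4 [0000100]: clauses=TTF -> 0
  (every remaining row is evaluated the same way; all 128 results are listed next)
Full result column, 8 rows per line (x1,x2,x3,x4 fixed per line; x5,x6,x7 runs 000..111 left to right):
  rows 0-7 [x1,x2,x3,x4=0000]: 00100010  (ones: 2)
  rows 8-15 [x1,x2,x3,x4=0001]: 00100010  (ones: 2)
  rows 16-23 [x1,x2,x3,x4=0010]: 00100010  (ones: 2)
  rows 24-31 [x1,x2,x3,x4=0011]: 00100010  (ones: 2)
  rows 32-39 [x1,x2,x3,x4=0100]: 00100010  (ones: 2)
  rows 40-47 [x1,x2,x3,x4=0101]: 00100010  (ones: 2)
  rows 48-55 [x1,x2,x3,x4=0110]: 00100010  (ones: 2)
  rows 56-63 [x1,x2,x3,x4=0111]: 00100010  (ones: 2)
  rows 64-71 [x1,x2,x3,x4=1000]: 00100010  (ones: 2)
  rows 72-79 [x1,x2,x3,x4=1001]: 00100010  (ones: 2)
  rows 80-87 [x1,x2,x3,x4=1010]: 00100010  (ones: 2)
  rows 88-95 [x1,x2,x3,x4=1011]: 00100010  (ones: 2)
  rows 96-103 [x1,x2,x3,x4=1100]: 00100010  (ones: 2)
  rows 104-111 [x1,x2,x3,x4=1101]: 00100010  (ones: 2)
  rows 112-119 [x1,x2,x3,x4=1110]: 00100010  (ones: 2)
  rows 120-127 [x1,x2,x3,x4=1111]: 00100010  (ones: 2)
Satisfying assignments = 2+2+2+2+2+2+2+2+2+2+2+2+2+2+2+2 = 32

32


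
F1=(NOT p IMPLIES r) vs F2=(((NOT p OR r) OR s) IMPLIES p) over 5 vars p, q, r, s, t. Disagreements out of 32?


F1 = (NOT p IMPLIES r)
F2 = (((NOT p OR r) OR s) IMPLIES p)
Evaluate both on each of 32 rows (bits = p,q,r,s,t):
  row 0 [00000]: F1=0 F2=0 -> 0
  row 1 [00001]: F1=0 F2=0 -> 0
  row 2 [00010]: F1=0 F2=0 -> 0
  row 3 [00011]: F1=0 F2=0 -> 0
  row 4 [00100]: F1=1 F2=0 (differ) -> 1
  row 5 [00101]: F1=1 F2=0 (differ) -> 1
  row 6 [00110]: F1=1 F2=0 (differ) -> 1
  row 7 [00111]: F1=1 F2=0 (differ) -> 1
  row 8 [01000]: F1=0 F2=0 -> 0
  row 9 [01001]: F1=0 F2=0 -> 0
  row 10 [01010]: F1=0 F2=0 -> 0
  row 11 [01011]: F1=0 F2=0 -> 0
  row 12 [01100]: F1=1 F2=0 (differ) -> 1
  row 13 [01101]: F1=1 F2=0 (differ) -> 1
  row 14 [01110]: F1=1 F2=0 (differ) -> 1
  row 15 [01111]: F1=1 F2=0 (differ) -> 1
  row 16 [10000]: F1=1 F2=1 -> 0
  row 17 [10001]: F1=1 F2=1 -> 0
  row 18 [10010]: F1=1 F2=1 -> 0
  row 19 [10011]: F1=1 F2=1 -> 0
  row 20 [10100]: F1=1 F2=1 -> 0
  row 21 [10101]: F1=1 F2=1 -> 0
  row 22 [10110]: F1=1 F2=1 -> 0
  row 23 [10111]: F1=1 F2=1 -> 0
  row 24 [11000]: F1=1 F2=1 -> 0
  row 25 [11001]: F1=1 F2=1 -> 0
  row 26 [11010]: F1=1 F2=1 -> 0
  row 27 [11011]: F1=1 F2=1 -> 0
  row 28 [11100]: F1=1 F2=1 -> 0
  row 29 [11101]: F1=1 F2=1 -> 0
  row 30 [11110]: F1=1 F2=1 -> 0
  row 31 [11111]: F1=1 F2=1 -> 0
Full result column, 8 rows per line (p,q fixed per line; r,s,t runs 000..111 left to right):
  rows 0-7 [p,q=00]: 00001111  (ones: 4)
  rows 8-15 [p,q=01]: 00001111  (ones: 4)
  rows 16-23 [p,q=10]: 00000000  (ones: 0)
  rows 24-31 [p,q=11]: 00000000  (ones: 0)
Disagreements = 4+4+0+0 = 8

8


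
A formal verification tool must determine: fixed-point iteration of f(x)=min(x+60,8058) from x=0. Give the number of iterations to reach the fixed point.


Step 1: x=0, cap=8058, increment=60
Step 2: x grows by 60 each step until capped at 8058; fixed point is x=8058
Step 3: iterations = ceil(8058/60) = 135

135


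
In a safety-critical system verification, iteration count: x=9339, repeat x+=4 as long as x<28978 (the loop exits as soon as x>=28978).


Step 1: x goes from 9339 toward 28978 by 4; the body runs while x<28978, so iterations = ceil((bound-start)/step)
Step 2: Distance=19639
Step 3: ceil(19639/4)=4910

4910


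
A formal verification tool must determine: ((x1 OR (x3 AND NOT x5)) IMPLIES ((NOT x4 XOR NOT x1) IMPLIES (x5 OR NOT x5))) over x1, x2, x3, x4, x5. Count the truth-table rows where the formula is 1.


Formula: ((x1 OR (x3 AND NOT x5)) IMPLIES ((NOT x4 XOR NOT x1) IMPLIES (x5 OR NOT x5))) over 5 vars (32 rows)
Evaluate each row (x1, x2, x3, x4, x5 as bits, MSB first):
  row 0 [00000]: ((0 OR (0 AND NOT 0)) IMPLIES ((NOT 0 XOR NOT 0) IMPLIES (0 OR NOT 0))) -> 1
  row 1 [00001]: ((0 OR (0 AND NOT 1)) IMPLIES ((NOT 0 XOR NOT 0) IMPLIES (1 OR NOT 1))) -> 1
  row 2 [00010]: ((0 OR (0 AND NOT 0)) IMPLIES ((NOT 1 XOR NOT 0) IMPLIES (0 OR NOT 0))) -> 1
  row 3 [00011]: ((0 OR (0 AND NOT 1)) IMPLIES ((NOT 1 XOR NOT 0) IMPLIES (1 OR NOT 1))) -> 1
  row 4 [00100]: ((0 OR (1 AND NOT 0)) IMPLIES ((NOT 0 XOR NOT 0) IMPLIES (0 OR NOT 0))) -> 1
  row 5 [00101]: ((0 OR (1 AND NOT 1)) IMPLIES ((NOT 0 XOR NOT 0) IMPLIES (1 OR NOT 1))) -> 1
  row 6 [00110]: ((0 OR (1 AND NOT 0)) IMPLIES ((NOT 1 XOR NOT 0) IMPLIES (0 OR NOT 0))) -> 1
  row 7 [00111]: ((0 OR (1 AND NOT 1)) IMPLIES ((NOT 1 XOR NOT 0) IMPLIES (1 OR NOT 1))) -> 1
  row 8 [01000]: ((0 OR (0 AND NOT 0)) IMPLIES ((NOT 0 XOR NOT 0) IMPLIES (0 OR NOT 0))) -> 1
  row 9 [01001]: ((0 OR (0 AND NOT 1)) IMPLIES ((NOT 0 XOR NOT 0) IMPLIES (1 OR NOT 1))) -> 1
  row 10 [01010]: ((0 OR (0 AND NOT 0)) IMPLIES ((NOT 1 XOR NOT 0) IMPLIES (0 OR NOT 0))) -> 1
  row 11 [01011]: ((0 OR (0 AND NOT 1)) IMPLIES ((NOT 1 XOR NOT 0) IMPLIES (1 OR NOT 1))) -> 1
  row 12 [01100]: ((0 OR (1 AND NOT 0)) IMPLIES ((NOT 0 XOR NOT 0) IMPLIES (0 OR NOT 0))) -> 1
  row 13 [01101]: ((0 OR (1 AND NOT 1)) IMPLIES ((NOT 0 XOR NOT 0) IMPLIES (1 OR NOT 1))) -> 1
  row 14 [01110]: ((0 OR (1 AND NOT 0)) IMPLIES ((NOT 1 XOR NOT 0) IMPLIES (0 OR NOT 0))) -> 1
  row 15 [01111]: ((0 OR (1 AND NOT 1)) IMPLIES ((NOT 1 XOR NOT 0) IMPLIES (1 OR NOT 1))) -> 1
  row 16 [10000]: ((1 OR (0 AND NOT 0)) IMPLIES ((NOT 0 XOR NOT 1) IMPLIES (0 OR NOT 0))) -> 1
  row 17 [10001]: ((1 OR (0 AND NOT 1)) IMPLIES ((NOT 0 XOR NOT 1) IMPLIES (1 OR NOT 1))) -> 1
  row 18 [10010]: ((1 OR (0 AND NOT 0)) IMPLIES ((NOT 1 XOR NOT 1) IMPLIES (0 OR NOT 0))) -> 1
  row 19 [10011]: ((1 OR (0 AND NOT 1)) IMPLIES ((NOT 1 XOR NOT 1) IMPLIES (1 OR NOT 1))) -> 1
  row 20 [10100]: ((1 OR (1 AND NOT 0)) IMPLIES ((NOT 0 XOR NOT 1) IMPLIES (0 OR NOT 0))) -> 1
  row 21 [10101]: ((1 OR (1 AND NOT 1)) IMPLIES ((NOT 0 XOR NOT 1) IMPLIES (1 OR NOT 1))) -> 1
  row 22 [10110]: ((1 OR (1 AND NOT 0)) IMPLIES ((NOT 1 XOR NOT 1) IMPLIES (0 OR NOT 0))) -> 1
  row 23 [10111]: ((1 OR (1 AND NOT 1)) IMPLIES ((NOT 1 XOR NOT 1) IMPLIES (1 OR NOT 1))) -> 1
  row 24 [11000]: ((1 OR (0 AND NOT 0)) IMPLIES ((NOT 0 XOR NOT 1) IMPLIES (0 OR NOT 0))) -> 1
  row 25 [11001]: ((1 OR (0 AND NOT 1)) IMPLIES ((NOT 0 XOR NOT 1) IMPLIES (1 OR NOT 1))) -> 1
  row 26 [11010]: ((1 OR (0 AND NOT 0)) IMPLIES ((NOT 1 XOR NOT 1) IMPLIES (0 OR NOT 0))) -> 1
  row 27 [11011]: ((1 OR (0 AND NOT 1)) IMPLIES ((NOT 1 XOR NOT 1) IMPLIES (1 OR NOT 1))) -> 1
  row 28 [11100]: ((1 OR (1 AND NOT 0)) IMPLIES ((NOT 0 XOR NOT 1) IMPLIES (0 OR NOT 0))) -> 1
  row 29 [11101]: ((1 OR (1 AND NOT 1)) IMPLIES ((NOT 0 XOR NOT 1) IMPLIES (1 OR NOT 1))) -> 1
  row 30 [11110]: ((1 OR (1 AND NOT 0)) IMPLIES ((NOT 1 XOR NOT 1) IMPLIES (0 OR NOT 0))) -> 1
  row 31 [11111]: ((1 OR (1 AND NOT 1)) IMPLIES ((NOT 1 XOR NOT 1) IMPLIES (1 OR NOT 1))) -> 1
Full result column, 8 rows per line (x1,x2 fixed per line; x3,x4,x5 runs 000..111 left to right):
  rows 0-7 [x1,x2=00]: 11111111  (ones: 8)
  rows 8-15 [x1,x2=01]: 11111111  (ones: 8)
  rows 16-23 [x1,x2=10]: 11111111  (ones: 8)
  rows 24-31 [x1,x2=11]: 11111111  (ones: 8)
Count of 1-rows = 8+8+8+8 = 32

32


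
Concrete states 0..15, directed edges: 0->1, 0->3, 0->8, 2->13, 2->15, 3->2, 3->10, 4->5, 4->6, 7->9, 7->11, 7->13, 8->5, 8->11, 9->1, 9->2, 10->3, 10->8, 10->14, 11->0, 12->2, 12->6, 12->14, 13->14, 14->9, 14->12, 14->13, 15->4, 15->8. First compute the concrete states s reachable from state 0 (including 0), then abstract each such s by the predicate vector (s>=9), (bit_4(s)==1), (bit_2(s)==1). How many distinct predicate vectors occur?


BFS from 0:
Concrete reachable: {0, 1, 2, 3, 4, 5, 6, 8, 9, 10, 11, 12, 13, 14, 15}
Abstract via predicates (s>=9), (bit_4(s)==1), (bit_2(s)==1):
  (0,0,0) <- {0, 1, 2, 3, 8}
  (0,0,1) <- {4, 5, 6}
  (1,0,0) <- {9, 10, 11}
  (1,0,1) <- {12, 13, 14, 15}
Distinct abstract states = 4

4


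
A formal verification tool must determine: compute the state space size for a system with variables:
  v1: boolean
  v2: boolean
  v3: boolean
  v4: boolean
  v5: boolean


State space = product of domain sizes of all variables.
Domain sizes:
  v1 (boolean): 2
  v2 (boolean): 2
  v3 (boolean): 2
  v4 (boolean): 2
  v5 (boolean): 2
Product = 2 * 2 * 2 * 2 * 2 = 32

32


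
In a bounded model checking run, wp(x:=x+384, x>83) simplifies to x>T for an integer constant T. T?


Formula: wp(x:=E, P) = P[E/x] (substitute E for x in postcondition)
Step 1: Postcondition: x>83
Step 2: Substitute x+384 for x: x+384>83
Step 3: Solve for x: x > 83-384 = -301

-301


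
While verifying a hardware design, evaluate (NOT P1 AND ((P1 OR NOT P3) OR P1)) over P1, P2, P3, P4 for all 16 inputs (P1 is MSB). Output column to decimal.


Formula: (NOT P1 AND ((P1 OR NOT P3) OR P1)) over P1, P2, P3, P4 (16 rows)
Evaluate each row (bits = P1,P2,P3,P4, MSB first):
  row 0 [0000]: (NOT 0 AND ((0 OR NOT 0) OR 0)) -> 1
  row 1 [0001]: (NOT 0 AND ((0 OR NOT 0) OR 0)) -> 1
  row 2 [0010]: (NOT 0 AND ((0 OR NOT 1) OR 0)) -> 0
  row 3 [0011]: (NOT 0 AND ((0 OR NOT 1) OR 0)) -> 0
  row 4 [0100]: (NOT 0 AND ((0 OR NOT 0) OR 0)) -> 1
  row 5 [0101]: (NOT 0 AND ((0 OR NOT 0) OR 0)) -> 1
  row 6 [0110]: (NOT 0 AND ((0 OR NOT 1) OR 0)) -> 0
  row 7 [0111]: (NOT 0 AND ((0 OR NOT 1) OR 0)) -> 0
  row 8 [1000]: (NOT 1 AND ((1 OR NOT 0) OR 1)) -> 0
  row 9 [1001]: (NOT 1 AND ((1 OR NOT 0) OR 1)) -> 0
  row 10 [1010]: (NOT 1 AND ((1 OR NOT 1) OR 1)) -> 0
  row 11 [1011]: (NOT 1 AND ((1 OR NOT 1) OR 1)) -> 0
  row 12 [1100]: (NOT 1 AND ((1 OR NOT 0) OR 1)) -> 0
  row 13 [1101]: (NOT 1 AND ((1 OR NOT 0) OR 1)) -> 0
  row 14 [1110]: (NOT 1 AND ((1 OR NOT 1) OR 1)) -> 0
  row 15 [1111]: (NOT 1 AND ((1 OR NOT 1) OR 1)) -> 0
Full result column, 4 rows per line (P1,P2 fixed per line; P3,P4 runs 00..11 left to right):
  rows 0-3 [P1,P2=00]: 1100  = hex C
  rows 4-7 [P1,P2=01]: 1100  = hex C
  rows 8-11 [P1,P2=10]: 0000  = hex 0
  rows 12-15 [P1,P2=11]: 0000  = hex 0
Output column (row 0 .. row 15) = 1100110000000000
Output column grouped in 4s = 1100 1100 0000 0000 = 0xCC00
Convert to decimal digit by digit (value = value*16 + digit):
  C -> 12
  12*16 + 12 (C) = 204
  204*16 + 0 = 3264
  3264*16 + 0 = 52224
Decimal = 52224

52224


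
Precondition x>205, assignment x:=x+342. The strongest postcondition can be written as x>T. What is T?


Formula: sp(P, x:=E) = exists old_x. (x = E[old_x/x]) AND P[old_x/x] (old_x is the value of x before the assignment; eliminate old_x by solving x = E[old_x/x] for old_x)
Step 1: Precondition P: x>205, i.e. old_x > 205
Step 2: Assignment gives x = old_x + 342, so old_x = x - 342
Step 3: Substitute into P: x - 342 > 205
Step 4: Simplify: x > 205+342 = 547

547


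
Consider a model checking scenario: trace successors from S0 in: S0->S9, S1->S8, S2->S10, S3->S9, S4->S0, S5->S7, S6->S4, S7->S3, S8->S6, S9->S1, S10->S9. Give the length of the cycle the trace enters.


Trace from S0 until a state repeats:
  S0 -> S9 -> S1 -> S8 -> S6 -> S4 -> S0
S0 first seen at step 0, revisited at step 6.
Cycle length = 6 - 0 = 6

6


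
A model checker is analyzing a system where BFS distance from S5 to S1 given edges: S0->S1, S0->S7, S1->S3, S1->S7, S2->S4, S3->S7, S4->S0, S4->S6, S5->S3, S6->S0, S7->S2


BFS layer-by-layer from S5:
  dist 0: {S5}
  dist 1: {S3}
  dist 2: {S7}
  dist 3: {S2}
  dist 4: {S4}
  dist 5: {S0, S6}
  dist 6: {S1}
  -> S1 reached at distance 6
Shortest path length = 6

6


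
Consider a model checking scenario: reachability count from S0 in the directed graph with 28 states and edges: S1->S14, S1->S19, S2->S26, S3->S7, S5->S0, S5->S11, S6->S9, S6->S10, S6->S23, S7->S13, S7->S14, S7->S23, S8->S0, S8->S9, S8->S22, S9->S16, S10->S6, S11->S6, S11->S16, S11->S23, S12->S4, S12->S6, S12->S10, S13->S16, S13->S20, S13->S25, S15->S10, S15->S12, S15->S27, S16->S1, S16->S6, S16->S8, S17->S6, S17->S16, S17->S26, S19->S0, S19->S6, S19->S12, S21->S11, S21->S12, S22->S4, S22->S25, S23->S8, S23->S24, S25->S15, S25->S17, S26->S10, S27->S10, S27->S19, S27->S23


BFS from S0:
  layer 0: {S0}
Reachable set: {S0}
Count = 1

1


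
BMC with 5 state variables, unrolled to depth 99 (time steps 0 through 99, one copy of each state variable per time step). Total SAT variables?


BMC unrolls to depth k, creating one copy of each state var for steps 0..k.
Step count = 99 + 1 = 100 (steps 0 through 99)
Vars per step = 5
Total = 5 * 100 = 500

500


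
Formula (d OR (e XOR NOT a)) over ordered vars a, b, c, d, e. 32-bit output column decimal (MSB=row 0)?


Formula: (d OR (e XOR NOT a)) over a, b, c, d, e (32 rows)
Evaluate each row (bits = a,b,c,d,e, MSB first):
  row 0 [00000]: (0 OR (0 XOR NOT 0)) -> 1
  row 1 [00001]: (0 OR (1 XOR NOT 0)) -> 0
  row 2 [00010]: (1 OR (0 XOR NOT 0)) -> 1
  row 3 [00011]: (1 OR (1 XOR NOT 0)) -> 1
  row 4 [00100]: (0 OR (0 XOR NOT 0)) -> 1
  row 5 [00101]: (0 OR (1 XOR NOT 0)) -> 0
  row 6 [00110]: (1 OR (0 XOR NOT 0)) -> 1
  row 7 [00111]: (1 OR (1 XOR NOT 0)) -> 1
  row 8 [01000]: (0 OR (0 XOR NOT 0)) -> 1
  row 9 [01001]: (0 OR (1 XOR NOT 0)) -> 0
  row 10 [01010]: (1 OR (0 XOR NOT 0)) -> 1
  row 11 [01011]: (1 OR (1 XOR NOT 0)) -> 1
  row 12 [01100]: (0 OR (0 XOR NOT 0)) -> 1
  row 13 [01101]: (0 OR (1 XOR NOT 0)) -> 0
  row 14 [01110]: (1 OR (0 XOR NOT 0)) -> 1
  row 15 [01111]: (1 OR (1 XOR NOT 0)) -> 1
  row 16 [10000]: (0 OR (0 XOR NOT 1)) -> 0
  row 17 [10001]: (0 OR (1 XOR NOT 1)) -> 1
  row 18 [10010]: (1 OR (0 XOR NOT 1)) -> 1
  row 19 [10011]: (1 OR (1 XOR NOT 1)) -> 1
  row 20 [10100]: (0 OR (0 XOR NOT 1)) -> 0
  row 21 [10101]: (0 OR (1 XOR NOT 1)) -> 1
  row 22 [10110]: (1 OR (0 XOR NOT 1)) -> 1
  row 23 [10111]: (1 OR (1 XOR NOT 1)) -> 1
  row 24 [11000]: (0 OR (0 XOR NOT 1)) -> 0
  row 25 [11001]: (0 OR (1 XOR NOT 1)) -> 1
  row 26 [11010]: (1 OR (0 XOR NOT 1)) -> 1
  row 27 [11011]: (1 OR (1 XOR NOT 1)) -> 1
  row 28 [11100]: (0 OR (0 XOR NOT 1)) -> 0
  row 29 [11101]: (0 OR (1 XOR NOT 1)) -> 1
  row 30 [11110]: (1 OR (0 XOR NOT 1)) -> 1
  row 31 [11111]: (1 OR (1 XOR NOT 1)) -> 1
Full result column, 4 rows per line (a,b,c fixed per line; d,e runs 00..11 left to right):
  rows 0-3 [a,b,c=000]: 1011  = hex B
  rows 4-7 [a,b,c=001]: 1011  = hex B
  rows 8-11 [a,b,c=010]: 1011  = hex B
  rows 12-15 [a,b,c=011]: 1011  = hex B
  rows 16-19 [a,b,c=100]: 0111  = hex 7
  rows 20-23 [a,b,c=101]: 0111  = hex 7
  rows 24-27 [a,b,c=110]: 0111  = hex 7
  rows 28-31 [a,b,c=111]: 0111  = hex 7
Output column (row 0 .. row 31) = 10111011101110110111011101110111
Output column grouped in 4s = 1011 1011 1011 1011 0111 0111 0111 0111 = 0xBBBB7777
Convert to decimal digit by digit (value = value*16 + digit):
  B -> 11
  11*16 + 11 (B) = 187
  187*16 + 11 (B) = 3003
  3003*16 + 11 (B) = 48059
  48059*16 + 7 = 768951
  768951*16 + 7 = 12303223
  12303223*16 + 7 = 196851575
  196851575*16 + 7 = 3149625207
Decimal = 3149625207

3149625207


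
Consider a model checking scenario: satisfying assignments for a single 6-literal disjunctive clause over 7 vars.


Step 1: Total=2^7=128
Step 2: Unsat when all 6 false: 2^1=2
Step 3: Sat=128-2=126

126


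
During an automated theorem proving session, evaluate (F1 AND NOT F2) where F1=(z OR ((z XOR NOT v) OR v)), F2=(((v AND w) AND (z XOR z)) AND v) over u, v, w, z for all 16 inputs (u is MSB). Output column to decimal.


F1 = (z OR ((z XOR NOT v) OR v))
F2 = (((v AND w) AND (z XOR z)) AND v)
Counterexample to F1=>F2 is where F1=1 and F2=0.
Evaluate each row (bits = u,v,w,z, MSB first):
  row 0 [0000]: F1=1 F2=0 -> F1&~F2 -> 1
  row 1 [0001]: F1=1 F2=0 -> F1&~F2 -> 1
  row 2 [0010]: F1=1 F2=0 -> F1&~F2 -> 1
  row 3 [0011]: F1=1 F2=0 -> F1&~F2 -> 1
  row 4 [0100]: F1=1 F2=0 -> F1&~F2 -> 1
  row 5 [0101]: F1=1 F2=0 -> F1&~F2 -> 1
  row 6 [0110]: F1=1 F2=0 -> F1&~F2 -> 1
  row 7 [0111]: F1=1 F2=0 -> F1&~F2 -> 1
  row 8 [1000]: F1=1 F2=0 -> F1&~F2 -> 1
  row 9 [1001]: F1=1 F2=0 -> F1&~F2 -> 1
  row 10 [1010]: F1=1 F2=0 -> F1&~F2 -> 1
  row 11 [1011]: F1=1 F2=0 -> F1&~F2 -> 1
  row 12 [1100]: F1=1 F2=0 -> F1&~F2 -> 1
  row 13 [1101]: F1=1 F2=0 -> F1&~F2 -> 1
  row 14 [1110]: F1=1 F2=0 -> F1&~F2 -> 1
  row 15 [1111]: F1=1 F2=0 -> F1&~F2 -> 1
Full result column, 4 rows per line (u,v fixed per line; w,z runs 00..11 left to right):
  rows 0-3 [u,v=00]: 1111  = hex F
  rows 4-7 [u,v=01]: 1111  = hex F
  rows 8-11 [u,v=10]: 1111  = hex F
  rows 12-15 [u,v=11]: 1111  = hex F
Counterexample vector (row 0 .. row 15) = 1111111111111111
Output column grouped in 4s = 1111 1111 1111 1111 = 0xFFFF
Convert to decimal digit by digit (value = value*16 + digit):
  F -> 15
  15*16 + 15 (F) = 255
  255*16 + 15 (F) = 4095
  4095*16 + 15 (F) = 65535
Decimal = 65535

65535


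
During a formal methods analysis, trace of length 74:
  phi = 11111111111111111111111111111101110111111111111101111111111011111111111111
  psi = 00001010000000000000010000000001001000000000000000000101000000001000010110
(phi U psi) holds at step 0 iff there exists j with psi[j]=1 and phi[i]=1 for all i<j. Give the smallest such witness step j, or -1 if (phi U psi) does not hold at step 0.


(phi U psi) at 0: need smallest j with psi[j]=1 and phi[i]=1 for all i in [0,j).
Scan from step 0:
  step 0: phi=1, psi=0 -> continue
  step 1: phi=1, psi=0 -> continue
  step 2: phi=1, psi=0 -> continue
  step 3: phi=1, psi=0 -> continue
  step 4: psi=1 and phi held for [0,4) -> witness found
Witness step = 4

4


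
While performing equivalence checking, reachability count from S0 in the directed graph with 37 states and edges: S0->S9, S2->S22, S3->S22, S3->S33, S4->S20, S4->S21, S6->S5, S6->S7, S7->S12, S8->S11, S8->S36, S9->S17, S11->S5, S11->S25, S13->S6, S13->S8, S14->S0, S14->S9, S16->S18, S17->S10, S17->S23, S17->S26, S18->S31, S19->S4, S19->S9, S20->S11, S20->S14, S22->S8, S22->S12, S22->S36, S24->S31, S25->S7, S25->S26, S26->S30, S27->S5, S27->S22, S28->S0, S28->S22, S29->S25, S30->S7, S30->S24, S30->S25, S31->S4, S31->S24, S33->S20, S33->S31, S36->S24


BFS from S0:
  layer 0: {S0}
  layer 1: {S9}
  layer 2: {S17}
  layer 3: {S10, S23, S26}
  layer 4: {S30}
  layer 5: {S7, S24, S25}
  layer 6: {S12, S31}
  layer 7: {S4}
  layer 8: {S20, S21}
  layer 9: {S11, S14}
  layer 10: {S5}
Reachable set: {S0, S4, S5, S7, S9, S10, S11, S12, S14, S17, S20, S21, S23, S24, S25, S26, S30, S31}
Count = 18

18


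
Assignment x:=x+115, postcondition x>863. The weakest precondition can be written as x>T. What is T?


Formula: wp(x:=E, P) = P[E/x] (substitute E for x in postcondition)
Step 1: Postcondition: x>863
Step 2: Substitute x+115 for x: x+115>863
Step 3: Solve for x: x > 863-115 = 748

748


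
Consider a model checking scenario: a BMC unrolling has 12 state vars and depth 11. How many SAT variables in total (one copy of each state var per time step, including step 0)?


BMC unrolls to depth k, creating one copy of each state var for steps 0..k.
Step count = 11 + 1 = 12 (steps 0 through 11)
Vars per step = 12
Total = 12 * 12 = 144

144


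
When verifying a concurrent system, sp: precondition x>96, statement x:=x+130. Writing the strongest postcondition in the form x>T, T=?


Formula: sp(P, x:=E) = exists old_x. (x = E[old_x/x]) AND P[old_x/x] (old_x is the value of x before the assignment; eliminate old_x by solving x = E[old_x/x] for old_x)
Step 1: Precondition P: x>96, i.e. old_x > 96
Step 2: Assignment gives x = old_x + 130, so old_x = x - 130
Step 3: Substitute into P: x - 130 > 96
Step 4: Simplify: x > 96+130 = 226

226


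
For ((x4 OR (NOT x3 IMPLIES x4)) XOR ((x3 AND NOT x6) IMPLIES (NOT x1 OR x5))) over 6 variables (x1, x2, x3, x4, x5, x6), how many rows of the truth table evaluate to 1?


Formula: ((x4 OR (NOT x3 IMPLIES x4)) XOR ((x3 AND NOT x6) IMPLIES (NOT x1 OR x5))) over 6 vars (64 rows)
Evaluate each row (x1, x2, x3, x4, x5, x6 as bits, MSB first):
  row 0 [000000]: ((0 OR (NOT 0 IMPLIES 0)) XOR ((0 AND NOT 0) IMPLIES (NOT 0 OR 0))) -> 1
  row 1 [000001]: ((0 OR (NOT 0 IMPLIES 0)) XOR ((0 AND NOT 1) IMPLIES (NOT 0 OR 0))) -> 1
  row 2 [000010]: ((0 OR (NOT 0 IMPLIES 0)) XOR ((0 AND NOT 0) IMPLIES (NOT 0 OR 1))) -> 1
  row 3 [000011]: ((0 OR (NOT 0 IMPLIES 0)) XOR ((0 AND NOT 1) IMPLIES (NOT 0 OR 1))) -> 1
  row 4 [000100]: ((1 OR (NOT 0 IMPLIES 1)) XOR ((0 AND NOT 0) IMPLIES (NOT 0 OR 0))) -> 0
  (every remaining row is evaluated the same way; all 64 results are listed next)
Full result column, 8 rows per line (x1,x2,x3 fixed per line; x4,x5,x6 runs 000..111 left to right):
  rows 0-7 [x1,x2,x3=000]: 11110000  (ones: 4)
  rows 8-15 [x1,x2,x3=001]: 00000000  (ones: 0)
  rows 16-23 [x1,x2,x3=010]: 11110000  (ones: 4)
  rows 24-31 [x1,x2,x3=011]: 00000000  (ones: 0)
  rows 32-39 [x1,x2,x3=100]: 11110000  (ones: 4)
  rows 40-47 [x1,x2,x3=101]: 10001000  (ones: 2)
  rows 48-55 [x1,x2,x3=110]: 11110000  (ones: 4)
  rows 56-63 [x1,x2,x3=111]: 10001000  (ones: 2)
Count of 1-rows = 4+0+4+0+4+2+4+2 = 20

20


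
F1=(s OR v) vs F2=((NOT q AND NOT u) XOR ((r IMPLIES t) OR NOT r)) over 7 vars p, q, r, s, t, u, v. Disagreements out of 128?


F1 = (s OR v)
F2 = ((NOT q AND NOT u) XOR ((r IMPLIES t) OR NOT r))
Evaluate both on each of 128 rows (bits = p,q,r,s,t,u,v):
  row 0 [0000000]: F1=0 F2=0 -> 0
  row 1 [0000001]: F1=1 F2=0 (differ) -> 1
  row 2 [0000010]: F1=0 F2=1 (differ) -> 1
  row 3 [0000011]: F1=1 F2=1 -> 0
  row 4 [0000100]: F1=0 F2=0 -> 0
  (every remaining row is evaluated the same way; all 128 results are listed next)
Full result column, 8 rows per line (p,q,r,s fixed per line; t,u,v runs 000..111 left to right):
  rows 0-7 [p,q,r,s=0000]: 01100110  (ones: 4)
  rows 8-15 [p,q,r,s=0001]: 11001100  (ones: 4)
  rows 16-23 [p,q,r,s=0010]: 10010110  (ones: 4)
  rows 24-31 [p,q,r,s=0011]: 00111100  (ones: 4)
  rows 32-39 [p,q,r,s=0100]: 10101010  (ones: 4)
  rows 40-47 [p,q,r,s=0101]: 00000000  (ones: 0)
  rows 48-55 [p,q,r,s=0110]: 01011010  (ones: 4)
  rows 56-63 [p,q,r,s=0111]: 11110000  (ones: 4)
  rows 64-71 [p,q,r,s=1000]: 01100110  (ones: 4)
  rows 72-79 [p,q,r,s=1001]: 11001100  (ones: 4)
  rows 80-87 [p,q,r,s=1010]: 10010110  (ones: 4)
  rows 88-95 [p,q,r,s=1011]: 00111100  (ones: 4)
  rows 96-103 [p,q,r,s=1100]: 10101010  (ones: 4)
  rows 104-111 [p,q,r,s=1101]: 00000000  (ones: 0)
  rows 112-119 [p,q,r,s=1110]: 01011010  (ones: 4)
  rows 120-127 [p,q,r,s=1111]: 11110000  (ones: 4)
Disagreements = 4+4+4+4+4+0+4+4+4+4+4+4+4+0+4+4 = 56

56


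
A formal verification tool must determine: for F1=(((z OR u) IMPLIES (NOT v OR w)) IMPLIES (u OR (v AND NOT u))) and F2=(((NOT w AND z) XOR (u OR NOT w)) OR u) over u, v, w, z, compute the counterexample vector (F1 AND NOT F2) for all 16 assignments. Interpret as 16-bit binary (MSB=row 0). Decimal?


F1 = (((z OR u) IMPLIES (NOT v OR w)) IMPLIES (u OR (v AND NOT u)))
F2 = (((NOT w AND z) XOR (u OR NOT w)) OR u)
Counterexample to F1=>F2 is where F1=1 and F2=0.
Evaluate each row (bits = u,v,w,z, MSB first):
  row 0 [0000]: F1=0 F2=1 -> F1&~F2 -> 0
  row 1 [0001]: F1=0 F2=0 -> F1&~F2 -> 0
  row 2 [0010]: F1=0 F2=0 -> F1&~F2 -> 0
  row 3 [0011]: F1=0 F2=0 -> F1&~F2 -> 0
  row 4 [0100]: F1=1 F2=1 -> F1&~F2 -> 0
  row 5 [0101]: F1=1 F2=0 -> F1&~F2 -> 1
  row 6 [0110]: F1=1 F2=0 -> F1&~F2 -> 1
  row 7 [0111]: F1=1 F2=0 -> F1&~F2 -> 1
  row 8 [1000]: F1=1 F2=1 -> F1&~F2 -> 0
  row 9 [1001]: F1=1 F2=1 -> F1&~F2 -> 0
  row 10 [1010]: F1=1 F2=1 -> F1&~F2 -> 0
  row 11 [1011]: F1=1 F2=1 -> F1&~F2 -> 0
  row 12 [1100]: F1=1 F2=1 -> F1&~F2 -> 0
  row 13 [1101]: F1=1 F2=1 -> F1&~F2 -> 0
  row 14 [1110]: F1=1 F2=1 -> F1&~F2 -> 0
  row 15 [1111]: F1=1 F2=1 -> F1&~F2 -> 0
Full result column, 4 rows per line (u,v fixed per line; w,z runs 00..11 left to right):
  rows 0-3 [u,v=00]: 0000  = hex 0
  rows 4-7 [u,v=01]: 0111  = hex 7
  rows 8-11 [u,v=10]: 0000  = hex 0
  rows 12-15 [u,v=11]: 0000  = hex 0
Counterexample vector (row 0 .. row 15) = 0000011100000000
Output column grouped in 4s = 0000 0111 0000 0000 = 0x0700
Convert to decimal digit by digit (value = value*16 + digit):
  0 -> 0
  0*16 + 7 = 7
  7*16 + 0 = 112
  112*16 + 0 = 1792
Decimal = 1792

1792


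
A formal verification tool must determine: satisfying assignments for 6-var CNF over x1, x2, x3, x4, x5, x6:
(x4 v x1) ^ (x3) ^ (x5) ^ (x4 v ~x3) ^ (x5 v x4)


CNF with 5 clauses over 6 vars (64 assignments).
An assignment satisfies CNF iff every clause has >=1 true literal.
Check each row (bits = x1,x2,x3,x4,x5,x6; clause T/F shown):
  row 0 [000000]: clauses=FFFTF -> 0
  row 1 [000001]: clauses=FFFTF -> 0
  row 2 [000010]: clauses=FFTTT -> 0
  row 3 [000011]: clauses=FFTTT -> 0
  row 4 [000100]: clauses=TFFTT -> 0
  (every remaining row is evaluated the same way; all 64 results are listed next)
Full result column, 8 rows per line (x1,x2,x3 fixed per line; x4,x5,x6 runs 000..111 left to right):
  rows 0-7 [x1,x2,x3=000]: 00000000  (ones: 0)
  rows 8-15 [x1,x2,x3=001]: 00000011  (ones: 2)
  rows 16-23 [x1,x2,x3=010]: 00000000  (ones: 0)
  rows 24-31 [x1,x2,x3=011]: 00000011  (ones: 2)
  rows 32-39 [x1,x2,x3=100]: 00000000  (ones: 0)
  rows 40-47 [x1,x2,x3=101]: 00000011  (ones: 2)
  rows 48-55 [x1,x2,x3=110]: 00000000  (ones: 0)
  rows 56-63 [x1,x2,x3=111]: 00000011  (ones: 2)
Satisfying assignments = 0+2+0+2+0+2+0+2 = 8

8


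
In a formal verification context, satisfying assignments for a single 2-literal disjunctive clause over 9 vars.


Step 1: Total=2^9=512
Step 2: Unsat when all 2 false: 2^7=128
Step 3: Sat=512-128=384

384


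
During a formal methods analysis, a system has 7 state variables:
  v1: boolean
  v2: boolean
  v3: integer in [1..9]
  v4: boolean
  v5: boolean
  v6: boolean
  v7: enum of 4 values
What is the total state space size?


State space = product of domain sizes of all variables.
Domain sizes:
  v1 (boolean): 2
  v2 (boolean): 2
  v3 (integer in [1..9]): 9
  v4 (boolean): 2
  v5 (boolean): 2
  v6 (boolean): 2
  v7 (enum of 4 values): 4
Product = 2 * 2 * 9 * 2 * 2 * 2 * 4 = 1152

1152


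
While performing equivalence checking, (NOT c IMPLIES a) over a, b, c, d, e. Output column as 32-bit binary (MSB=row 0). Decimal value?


Formula: (NOT c IMPLIES a) over a, b, c, d, e (32 rows)
Evaluate each row (bits = a,b,c,d,e, MSB first):
  row 0 [00000]: (NOT 0 IMPLIES 0) -> 0
  row 1 [00001]: (NOT 0 IMPLIES 0) -> 0
  row 2 [00010]: (NOT 0 IMPLIES 0) -> 0
  row 3 [00011]: (NOT 0 IMPLIES 0) -> 0
  row 4 [00100]: (NOT 1 IMPLIES 0) -> 1
  row 5 [00101]: (NOT 1 IMPLIES 0) -> 1
  row 6 [00110]: (NOT 1 IMPLIES 0) -> 1
  row 7 [00111]: (NOT 1 IMPLIES 0) -> 1
  row 8 [01000]: (NOT 0 IMPLIES 0) -> 0
  row 9 [01001]: (NOT 0 IMPLIES 0) -> 0
  row 10 [01010]: (NOT 0 IMPLIES 0) -> 0
  row 11 [01011]: (NOT 0 IMPLIES 0) -> 0
  row 12 [01100]: (NOT 1 IMPLIES 0) -> 1
  row 13 [01101]: (NOT 1 IMPLIES 0) -> 1
  row 14 [01110]: (NOT 1 IMPLIES 0) -> 1
  row 15 [01111]: (NOT 1 IMPLIES 0) -> 1
  row 16 [10000]: (NOT 0 IMPLIES 1) -> 1
  row 17 [10001]: (NOT 0 IMPLIES 1) -> 1
  row 18 [10010]: (NOT 0 IMPLIES 1) -> 1
  row 19 [10011]: (NOT 0 IMPLIES 1) -> 1
  row 20 [10100]: (NOT 1 IMPLIES 1) -> 1
  row 21 [10101]: (NOT 1 IMPLIES 1) -> 1
  row 22 [10110]: (NOT 1 IMPLIES 1) -> 1
  row 23 [10111]: (NOT 1 IMPLIES 1) -> 1
  row 24 [11000]: (NOT 0 IMPLIES 1) -> 1
  row 25 [11001]: (NOT 0 IMPLIES 1) -> 1
  row 26 [11010]: (NOT 0 IMPLIES 1) -> 1
  row 27 [11011]: (NOT 0 IMPLIES 1) -> 1
  row 28 [11100]: (NOT 1 IMPLIES 1) -> 1
  row 29 [11101]: (NOT 1 IMPLIES 1) -> 1
  row 30 [11110]: (NOT 1 IMPLIES 1) -> 1
  row 31 [11111]: (NOT 1 IMPLIES 1) -> 1
Full result column, 4 rows per line (a,b,c fixed per line; d,e runs 00..11 left to right):
  rows 0-3 [a,b,c=000]: 0000  = hex 0
  rows 4-7 [a,b,c=001]: 1111  = hex F
  rows 8-11 [a,b,c=010]: 0000  = hex 0
  rows 12-15 [a,b,c=011]: 1111  = hex F
  rows 16-19 [a,b,c=100]: 1111  = hex F
  rows 20-23 [a,b,c=101]: 1111  = hex F
  rows 24-27 [a,b,c=110]: 1111  = hex F
  rows 28-31 [a,b,c=111]: 1111  = hex F
Output column (row 0 .. row 31) = 00001111000011111111111111111111
Output column grouped in 4s = 0000 1111 0000 1111 1111 1111 1111 1111 = 0x0F0FFFFF
Convert to decimal digit by digit (value = value*16 + digit):
  0 -> 0
  0*16 + 15 (F) = 15
  15*16 + 0 = 240
  240*16 + 15 (F) = 3855
  3855*16 + 15 (F) = 61695
  61695*16 + 15 (F) = 987135
  987135*16 + 15 (F) = 15794175
  15794175*16 + 15 (F) = 252706815
Decimal = 252706815

252706815


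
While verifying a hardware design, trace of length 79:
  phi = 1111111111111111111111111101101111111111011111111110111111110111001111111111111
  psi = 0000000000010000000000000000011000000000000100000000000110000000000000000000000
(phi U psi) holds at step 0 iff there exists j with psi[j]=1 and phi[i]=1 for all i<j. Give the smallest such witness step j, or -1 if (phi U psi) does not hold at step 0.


(phi U psi) at 0: need smallest j with psi[j]=1 and phi[i]=1 for all i in [0,j).
Scan from step 0:
  step 0: phi=1, psi=0 -> continue
  step 1: phi=1, psi=0 -> continue
  step 2: phi=1, psi=0 -> continue
  step 3: phi=1, psi=0 -> continue
  step 11: psi=1 and phi held for [0,11) -> witness found
Witness step = 11

11


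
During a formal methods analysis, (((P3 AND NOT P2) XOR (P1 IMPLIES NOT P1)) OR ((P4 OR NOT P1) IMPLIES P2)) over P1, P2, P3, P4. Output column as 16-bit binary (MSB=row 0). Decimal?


Formula: (((P3 AND NOT P2) XOR (P1 IMPLIES NOT P1)) OR ((P4 OR NOT P1) IMPLIES P2)) over P1, P2, P3, P4 (16 rows)
Evaluate each row (bits = P1,P2,P3,P4, MSB first):
  row 0 [0000]: (((0 AND NOT 0) XOR (0 IMPLIES NOT 0)) OR ((0 OR NOT 0) IMPLIES 0)) -> 1
  row 1 [0001]: (((0 AND NOT 0) XOR (0 IMPLIES NOT 0)) OR ((1 OR NOT 0) IMPLIES 0)) -> 1
  row 2 [0010]: (((1 AND NOT 0) XOR (0 IMPLIES NOT 0)) OR ((0 OR NOT 0) IMPLIES 0)) -> 0
  row 3 [0011]: (((1 AND NOT 0) XOR (0 IMPLIES NOT 0)) OR ((1 OR NOT 0) IMPLIES 0)) -> 0
  row 4 [0100]: (((0 AND NOT 1) XOR (0 IMPLIES NOT 0)) OR ((0 OR NOT 0) IMPLIES 1)) -> 1
  row 5 [0101]: (((0 AND NOT 1) XOR (0 IMPLIES NOT 0)) OR ((1 OR NOT 0) IMPLIES 1)) -> 1
  row 6 [0110]: (((1 AND NOT 1) XOR (0 IMPLIES NOT 0)) OR ((0 OR NOT 0) IMPLIES 1)) -> 1
  row 7 [0111]: (((1 AND NOT 1) XOR (0 IMPLIES NOT 0)) OR ((1 OR NOT 0) IMPLIES 1)) -> 1
  row 8 [1000]: (((0 AND NOT 0) XOR (1 IMPLIES NOT 1)) OR ((0 OR NOT 1) IMPLIES 0)) -> 1
  row 9 [1001]: (((0 AND NOT 0) XOR (1 IMPLIES NOT 1)) OR ((1 OR NOT 1) IMPLIES 0)) -> 0
  row 10 [1010]: (((1 AND NOT 0) XOR (1 IMPLIES NOT 1)) OR ((0 OR NOT 1) IMPLIES 0)) -> 1
  row 11 [1011]: (((1 AND NOT 0) XOR (1 IMPLIES NOT 1)) OR ((1 OR NOT 1) IMPLIES 0)) -> 1
  row 12 [1100]: (((0 AND NOT 1) XOR (1 IMPLIES NOT 1)) OR ((0 OR NOT 1) IMPLIES 1)) -> 1
  row 13 [1101]: (((0 AND NOT 1) XOR (1 IMPLIES NOT 1)) OR ((1 OR NOT 1) IMPLIES 1)) -> 1
  row 14 [1110]: (((1 AND NOT 1) XOR (1 IMPLIES NOT 1)) OR ((0 OR NOT 1) IMPLIES 1)) -> 1
  row 15 [1111]: (((1 AND NOT 1) XOR (1 IMPLIES NOT 1)) OR ((1 OR NOT 1) IMPLIES 1)) -> 1
Full result column, 4 rows per line (P1,P2 fixed per line; P3,P4 runs 00..11 left to right):
  rows 0-3 [P1,P2=00]: 1100  = hex C
  rows 4-7 [P1,P2=01]: 1111  = hex F
  rows 8-11 [P1,P2=10]: 1011  = hex B
  rows 12-15 [P1,P2=11]: 1111  = hex F
Output column (row 0 .. row 15) = 1100111110111111
Output column grouped in 4s = 1100 1111 1011 1111 = 0xCFBF
Convert to decimal digit by digit (value = value*16 + digit):
  C -> 12
  12*16 + 15 (F) = 207
  207*16 + 11 (B) = 3323
  3323*16 + 15 (F) = 53183
Decimal = 53183

53183
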